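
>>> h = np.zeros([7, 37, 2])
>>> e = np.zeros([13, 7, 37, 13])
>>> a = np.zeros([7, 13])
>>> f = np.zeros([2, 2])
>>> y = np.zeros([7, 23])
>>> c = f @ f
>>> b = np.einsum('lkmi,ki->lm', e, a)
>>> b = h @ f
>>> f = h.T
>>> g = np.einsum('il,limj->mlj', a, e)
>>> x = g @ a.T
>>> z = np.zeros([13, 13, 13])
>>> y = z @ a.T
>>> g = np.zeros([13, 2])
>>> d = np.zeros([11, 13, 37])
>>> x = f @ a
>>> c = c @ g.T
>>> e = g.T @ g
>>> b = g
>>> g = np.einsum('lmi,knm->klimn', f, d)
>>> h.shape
(7, 37, 2)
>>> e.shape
(2, 2)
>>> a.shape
(7, 13)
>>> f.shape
(2, 37, 7)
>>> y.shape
(13, 13, 7)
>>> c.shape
(2, 13)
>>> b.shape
(13, 2)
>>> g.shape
(11, 2, 7, 37, 13)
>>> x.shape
(2, 37, 13)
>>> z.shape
(13, 13, 13)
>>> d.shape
(11, 13, 37)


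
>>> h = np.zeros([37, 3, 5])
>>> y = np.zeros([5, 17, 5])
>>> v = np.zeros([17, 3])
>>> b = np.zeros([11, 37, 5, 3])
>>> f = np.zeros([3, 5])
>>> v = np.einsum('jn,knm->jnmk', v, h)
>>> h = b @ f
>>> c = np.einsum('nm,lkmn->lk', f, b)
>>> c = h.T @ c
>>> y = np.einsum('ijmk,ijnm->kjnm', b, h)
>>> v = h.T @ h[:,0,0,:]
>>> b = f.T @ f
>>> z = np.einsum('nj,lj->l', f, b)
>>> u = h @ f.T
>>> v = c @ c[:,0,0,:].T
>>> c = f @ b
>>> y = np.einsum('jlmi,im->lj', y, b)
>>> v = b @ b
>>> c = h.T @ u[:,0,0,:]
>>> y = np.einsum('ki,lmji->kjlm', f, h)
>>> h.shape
(11, 37, 5, 5)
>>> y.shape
(3, 5, 11, 37)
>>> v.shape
(5, 5)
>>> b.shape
(5, 5)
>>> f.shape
(3, 5)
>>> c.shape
(5, 5, 37, 3)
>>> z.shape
(5,)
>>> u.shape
(11, 37, 5, 3)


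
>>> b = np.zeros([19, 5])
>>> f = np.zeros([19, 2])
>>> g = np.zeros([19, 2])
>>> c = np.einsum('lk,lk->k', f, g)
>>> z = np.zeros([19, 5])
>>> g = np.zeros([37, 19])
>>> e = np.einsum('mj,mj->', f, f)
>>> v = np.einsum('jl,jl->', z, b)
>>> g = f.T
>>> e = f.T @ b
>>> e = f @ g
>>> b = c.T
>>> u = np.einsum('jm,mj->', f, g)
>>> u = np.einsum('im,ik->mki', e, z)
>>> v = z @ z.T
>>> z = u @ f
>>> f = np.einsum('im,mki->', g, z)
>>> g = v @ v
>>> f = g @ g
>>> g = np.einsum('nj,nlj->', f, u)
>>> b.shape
(2,)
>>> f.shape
(19, 19)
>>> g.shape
()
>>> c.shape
(2,)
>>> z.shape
(19, 5, 2)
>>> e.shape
(19, 19)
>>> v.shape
(19, 19)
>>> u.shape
(19, 5, 19)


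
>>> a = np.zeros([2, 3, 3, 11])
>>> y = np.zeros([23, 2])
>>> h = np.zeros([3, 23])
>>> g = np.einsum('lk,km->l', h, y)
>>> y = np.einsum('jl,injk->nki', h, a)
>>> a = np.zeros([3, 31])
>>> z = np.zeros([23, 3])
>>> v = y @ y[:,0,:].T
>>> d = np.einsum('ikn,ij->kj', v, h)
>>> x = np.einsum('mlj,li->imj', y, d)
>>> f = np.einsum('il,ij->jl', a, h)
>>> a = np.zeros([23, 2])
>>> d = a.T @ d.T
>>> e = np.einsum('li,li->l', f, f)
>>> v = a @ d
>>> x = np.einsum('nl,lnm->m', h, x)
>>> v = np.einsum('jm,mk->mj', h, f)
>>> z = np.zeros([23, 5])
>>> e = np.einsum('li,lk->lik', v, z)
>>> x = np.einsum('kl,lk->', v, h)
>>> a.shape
(23, 2)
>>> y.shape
(3, 11, 2)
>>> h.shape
(3, 23)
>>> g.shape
(3,)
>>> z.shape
(23, 5)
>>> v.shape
(23, 3)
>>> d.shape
(2, 11)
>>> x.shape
()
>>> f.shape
(23, 31)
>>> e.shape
(23, 3, 5)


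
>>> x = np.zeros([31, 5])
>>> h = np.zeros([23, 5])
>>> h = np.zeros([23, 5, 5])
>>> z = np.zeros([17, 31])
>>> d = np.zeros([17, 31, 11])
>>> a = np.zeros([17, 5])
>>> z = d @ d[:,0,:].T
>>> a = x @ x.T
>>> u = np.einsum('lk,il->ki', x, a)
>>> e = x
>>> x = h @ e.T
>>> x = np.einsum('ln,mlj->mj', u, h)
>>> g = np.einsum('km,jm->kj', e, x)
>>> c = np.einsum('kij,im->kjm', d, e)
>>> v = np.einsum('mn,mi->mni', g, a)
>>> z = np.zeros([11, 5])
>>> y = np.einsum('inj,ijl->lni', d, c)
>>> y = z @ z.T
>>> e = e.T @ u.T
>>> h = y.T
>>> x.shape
(23, 5)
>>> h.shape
(11, 11)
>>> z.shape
(11, 5)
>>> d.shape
(17, 31, 11)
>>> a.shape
(31, 31)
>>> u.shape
(5, 31)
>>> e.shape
(5, 5)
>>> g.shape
(31, 23)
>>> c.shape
(17, 11, 5)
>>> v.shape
(31, 23, 31)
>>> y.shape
(11, 11)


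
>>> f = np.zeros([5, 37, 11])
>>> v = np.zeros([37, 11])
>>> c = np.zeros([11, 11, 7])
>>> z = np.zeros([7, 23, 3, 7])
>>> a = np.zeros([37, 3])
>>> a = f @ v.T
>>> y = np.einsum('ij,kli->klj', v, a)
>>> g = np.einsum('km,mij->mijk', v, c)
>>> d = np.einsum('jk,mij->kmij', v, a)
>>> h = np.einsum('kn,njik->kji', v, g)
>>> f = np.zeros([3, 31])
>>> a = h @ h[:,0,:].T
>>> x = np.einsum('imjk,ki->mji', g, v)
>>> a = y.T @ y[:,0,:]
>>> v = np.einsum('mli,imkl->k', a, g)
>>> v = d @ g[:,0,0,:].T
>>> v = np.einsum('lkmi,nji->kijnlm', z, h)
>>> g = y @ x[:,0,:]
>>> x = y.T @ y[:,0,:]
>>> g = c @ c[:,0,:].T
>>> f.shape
(3, 31)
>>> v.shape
(23, 7, 11, 37, 7, 3)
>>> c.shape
(11, 11, 7)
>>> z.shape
(7, 23, 3, 7)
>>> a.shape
(11, 37, 11)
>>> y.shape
(5, 37, 11)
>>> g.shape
(11, 11, 11)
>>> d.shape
(11, 5, 37, 37)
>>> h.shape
(37, 11, 7)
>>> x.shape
(11, 37, 11)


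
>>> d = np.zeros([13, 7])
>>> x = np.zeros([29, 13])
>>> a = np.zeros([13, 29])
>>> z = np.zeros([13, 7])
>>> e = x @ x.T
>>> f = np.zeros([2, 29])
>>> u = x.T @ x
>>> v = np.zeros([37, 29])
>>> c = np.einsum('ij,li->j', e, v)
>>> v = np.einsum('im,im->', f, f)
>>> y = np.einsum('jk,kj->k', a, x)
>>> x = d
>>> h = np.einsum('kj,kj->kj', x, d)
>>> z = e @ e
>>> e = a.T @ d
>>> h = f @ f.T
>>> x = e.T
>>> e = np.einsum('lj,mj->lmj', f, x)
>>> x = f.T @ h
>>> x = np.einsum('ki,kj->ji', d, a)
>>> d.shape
(13, 7)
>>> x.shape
(29, 7)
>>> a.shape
(13, 29)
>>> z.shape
(29, 29)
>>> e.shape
(2, 7, 29)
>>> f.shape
(2, 29)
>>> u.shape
(13, 13)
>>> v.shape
()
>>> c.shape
(29,)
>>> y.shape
(29,)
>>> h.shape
(2, 2)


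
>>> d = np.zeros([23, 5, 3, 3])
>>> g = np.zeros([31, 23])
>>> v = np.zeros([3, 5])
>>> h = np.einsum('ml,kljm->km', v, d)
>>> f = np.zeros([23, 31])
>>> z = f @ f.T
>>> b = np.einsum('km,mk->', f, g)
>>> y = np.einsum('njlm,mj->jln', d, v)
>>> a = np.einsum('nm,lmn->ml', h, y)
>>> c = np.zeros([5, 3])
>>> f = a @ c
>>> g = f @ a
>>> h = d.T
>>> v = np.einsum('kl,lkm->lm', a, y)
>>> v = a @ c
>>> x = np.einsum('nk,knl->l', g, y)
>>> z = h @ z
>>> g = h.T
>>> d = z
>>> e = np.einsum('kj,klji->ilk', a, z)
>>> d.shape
(3, 3, 5, 23)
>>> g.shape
(23, 5, 3, 3)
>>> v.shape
(3, 3)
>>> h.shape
(3, 3, 5, 23)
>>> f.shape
(3, 3)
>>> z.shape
(3, 3, 5, 23)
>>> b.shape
()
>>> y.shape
(5, 3, 23)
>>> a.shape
(3, 5)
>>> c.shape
(5, 3)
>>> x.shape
(23,)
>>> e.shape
(23, 3, 3)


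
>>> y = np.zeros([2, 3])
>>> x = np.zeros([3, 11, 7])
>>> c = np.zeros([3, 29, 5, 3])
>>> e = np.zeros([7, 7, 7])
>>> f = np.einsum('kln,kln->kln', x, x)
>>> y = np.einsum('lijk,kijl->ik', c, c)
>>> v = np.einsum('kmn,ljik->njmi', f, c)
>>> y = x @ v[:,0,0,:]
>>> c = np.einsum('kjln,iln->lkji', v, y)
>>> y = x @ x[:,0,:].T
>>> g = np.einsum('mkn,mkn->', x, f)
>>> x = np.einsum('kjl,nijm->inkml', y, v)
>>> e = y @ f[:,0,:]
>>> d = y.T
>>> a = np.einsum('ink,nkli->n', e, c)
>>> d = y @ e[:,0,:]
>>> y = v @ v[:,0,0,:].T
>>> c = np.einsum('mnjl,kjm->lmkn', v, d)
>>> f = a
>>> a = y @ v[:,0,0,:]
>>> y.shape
(7, 29, 11, 7)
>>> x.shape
(29, 7, 3, 5, 3)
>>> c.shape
(5, 7, 3, 29)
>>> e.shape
(3, 11, 7)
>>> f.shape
(11,)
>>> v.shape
(7, 29, 11, 5)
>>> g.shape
()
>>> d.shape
(3, 11, 7)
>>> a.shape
(7, 29, 11, 5)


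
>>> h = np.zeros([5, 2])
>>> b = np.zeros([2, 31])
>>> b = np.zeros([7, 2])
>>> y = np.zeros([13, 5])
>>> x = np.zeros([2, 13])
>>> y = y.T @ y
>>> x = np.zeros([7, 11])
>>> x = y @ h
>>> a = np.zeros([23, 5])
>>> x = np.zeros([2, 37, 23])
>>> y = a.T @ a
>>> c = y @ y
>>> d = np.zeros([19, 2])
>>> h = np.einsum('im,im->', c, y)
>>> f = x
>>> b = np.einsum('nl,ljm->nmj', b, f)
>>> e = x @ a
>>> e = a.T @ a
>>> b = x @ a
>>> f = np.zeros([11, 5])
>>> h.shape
()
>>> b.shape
(2, 37, 5)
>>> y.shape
(5, 5)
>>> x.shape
(2, 37, 23)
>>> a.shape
(23, 5)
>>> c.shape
(5, 5)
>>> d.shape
(19, 2)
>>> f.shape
(11, 5)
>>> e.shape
(5, 5)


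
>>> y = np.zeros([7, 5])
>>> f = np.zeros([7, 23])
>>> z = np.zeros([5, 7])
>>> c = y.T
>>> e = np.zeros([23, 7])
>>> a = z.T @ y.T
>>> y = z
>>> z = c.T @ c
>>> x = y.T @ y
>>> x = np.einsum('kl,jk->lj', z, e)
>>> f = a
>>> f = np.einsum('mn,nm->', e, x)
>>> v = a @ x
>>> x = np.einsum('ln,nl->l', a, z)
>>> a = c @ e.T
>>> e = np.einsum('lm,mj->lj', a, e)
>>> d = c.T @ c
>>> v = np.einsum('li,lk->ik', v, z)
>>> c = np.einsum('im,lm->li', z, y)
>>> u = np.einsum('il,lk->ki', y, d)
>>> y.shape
(5, 7)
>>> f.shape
()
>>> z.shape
(7, 7)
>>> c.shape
(5, 7)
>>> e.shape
(5, 7)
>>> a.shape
(5, 23)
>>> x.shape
(7,)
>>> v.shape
(23, 7)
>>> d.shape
(7, 7)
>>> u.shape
(7, 5)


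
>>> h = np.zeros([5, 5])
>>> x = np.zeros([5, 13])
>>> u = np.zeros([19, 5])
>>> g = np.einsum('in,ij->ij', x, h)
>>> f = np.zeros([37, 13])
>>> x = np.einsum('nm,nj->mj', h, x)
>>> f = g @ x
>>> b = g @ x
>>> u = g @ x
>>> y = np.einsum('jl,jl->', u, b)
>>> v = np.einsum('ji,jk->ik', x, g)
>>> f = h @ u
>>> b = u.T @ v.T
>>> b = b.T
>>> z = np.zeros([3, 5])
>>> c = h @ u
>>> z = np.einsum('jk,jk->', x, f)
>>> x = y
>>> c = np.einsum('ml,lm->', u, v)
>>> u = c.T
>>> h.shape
(5, 5)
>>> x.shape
()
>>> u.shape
()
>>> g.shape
(5, 5)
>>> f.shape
(5, 13)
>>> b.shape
(13, 13)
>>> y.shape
()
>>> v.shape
(13, 5)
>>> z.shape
()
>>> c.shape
()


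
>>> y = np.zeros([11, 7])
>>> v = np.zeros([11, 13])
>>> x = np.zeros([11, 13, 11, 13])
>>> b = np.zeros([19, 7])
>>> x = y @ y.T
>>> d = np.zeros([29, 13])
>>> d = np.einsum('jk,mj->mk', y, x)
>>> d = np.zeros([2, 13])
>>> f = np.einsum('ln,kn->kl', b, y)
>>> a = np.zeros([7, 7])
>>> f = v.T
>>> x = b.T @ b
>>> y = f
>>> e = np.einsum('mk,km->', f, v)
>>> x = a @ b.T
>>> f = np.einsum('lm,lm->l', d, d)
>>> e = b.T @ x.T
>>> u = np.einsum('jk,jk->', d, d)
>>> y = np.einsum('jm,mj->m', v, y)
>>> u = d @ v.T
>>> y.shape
(13,)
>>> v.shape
(11, 13)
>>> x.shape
(7, 19)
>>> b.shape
(19, 7)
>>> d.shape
(2, 13)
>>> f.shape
(2,)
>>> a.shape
(7, 7)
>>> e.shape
(7, 7)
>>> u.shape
(2, 11)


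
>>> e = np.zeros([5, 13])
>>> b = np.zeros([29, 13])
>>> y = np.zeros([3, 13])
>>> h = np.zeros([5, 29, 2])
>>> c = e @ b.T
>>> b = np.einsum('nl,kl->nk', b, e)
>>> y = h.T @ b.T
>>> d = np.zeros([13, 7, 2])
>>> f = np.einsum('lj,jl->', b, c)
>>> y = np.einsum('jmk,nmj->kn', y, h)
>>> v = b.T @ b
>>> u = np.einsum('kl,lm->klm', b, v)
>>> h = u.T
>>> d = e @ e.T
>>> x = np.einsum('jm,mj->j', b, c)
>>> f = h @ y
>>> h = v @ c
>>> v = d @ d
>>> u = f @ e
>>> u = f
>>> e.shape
(5, 13)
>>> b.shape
(29, 5)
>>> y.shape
(29, 5)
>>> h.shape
(5, 29)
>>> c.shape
(5, 29)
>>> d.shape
(5, 5)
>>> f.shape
(5, 5, 5)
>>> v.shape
(5, 5)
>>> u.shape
(5, 5, 5)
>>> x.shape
(29,)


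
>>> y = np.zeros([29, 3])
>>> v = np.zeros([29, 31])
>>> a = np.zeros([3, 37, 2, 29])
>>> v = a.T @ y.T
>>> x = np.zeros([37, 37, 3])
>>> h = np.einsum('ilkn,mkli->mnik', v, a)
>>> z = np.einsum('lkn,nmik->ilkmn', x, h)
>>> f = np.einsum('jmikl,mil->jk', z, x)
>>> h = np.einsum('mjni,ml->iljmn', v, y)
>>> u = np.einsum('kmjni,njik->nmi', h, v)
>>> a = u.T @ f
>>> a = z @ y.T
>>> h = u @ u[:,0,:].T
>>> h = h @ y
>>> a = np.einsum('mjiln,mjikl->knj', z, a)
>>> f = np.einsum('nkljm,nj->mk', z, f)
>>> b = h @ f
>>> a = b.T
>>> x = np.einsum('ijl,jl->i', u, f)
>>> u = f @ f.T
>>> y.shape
(29, 3)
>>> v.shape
(29, 2, 37, 29)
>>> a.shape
(37, 3, 29)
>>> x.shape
(29,)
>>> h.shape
(29, 3, 3)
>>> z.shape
(29, 37, 37, 29, 3)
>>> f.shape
(3, 37)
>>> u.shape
(3, 3)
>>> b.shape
(29, 3, 37)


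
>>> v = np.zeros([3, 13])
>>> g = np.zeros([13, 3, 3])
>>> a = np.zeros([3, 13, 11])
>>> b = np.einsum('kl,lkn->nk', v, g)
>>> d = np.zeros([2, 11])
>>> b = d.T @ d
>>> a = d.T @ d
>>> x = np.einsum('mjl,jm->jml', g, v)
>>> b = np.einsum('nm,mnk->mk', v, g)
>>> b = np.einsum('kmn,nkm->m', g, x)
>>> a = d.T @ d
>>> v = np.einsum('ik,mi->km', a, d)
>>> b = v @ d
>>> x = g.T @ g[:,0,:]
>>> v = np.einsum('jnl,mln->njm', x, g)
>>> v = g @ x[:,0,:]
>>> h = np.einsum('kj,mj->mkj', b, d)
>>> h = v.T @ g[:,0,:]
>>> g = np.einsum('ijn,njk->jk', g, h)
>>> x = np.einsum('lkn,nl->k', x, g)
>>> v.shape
(13, 3, 3)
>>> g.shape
(3, 3)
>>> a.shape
(11, 11)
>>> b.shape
(11, 11)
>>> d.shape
(2, 11)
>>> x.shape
(3,)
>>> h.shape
(3, 3, 3)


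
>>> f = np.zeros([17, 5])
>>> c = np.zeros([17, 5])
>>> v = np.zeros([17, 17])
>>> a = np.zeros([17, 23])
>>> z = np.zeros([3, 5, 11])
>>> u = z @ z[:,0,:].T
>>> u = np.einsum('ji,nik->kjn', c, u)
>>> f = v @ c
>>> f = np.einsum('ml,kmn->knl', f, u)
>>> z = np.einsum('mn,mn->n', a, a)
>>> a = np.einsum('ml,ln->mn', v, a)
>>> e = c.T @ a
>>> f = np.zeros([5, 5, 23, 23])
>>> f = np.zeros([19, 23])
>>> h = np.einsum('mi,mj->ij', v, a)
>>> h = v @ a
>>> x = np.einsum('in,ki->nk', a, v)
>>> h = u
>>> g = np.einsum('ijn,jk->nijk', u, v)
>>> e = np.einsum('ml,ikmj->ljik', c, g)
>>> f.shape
(19, 23)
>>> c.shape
(17, 5)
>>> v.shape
(17, 17)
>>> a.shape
(17, 23)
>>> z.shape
(23,)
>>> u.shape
(3, 17, 3)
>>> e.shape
(5, 17, 3, 3)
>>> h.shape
(3, 17, 3)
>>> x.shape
(23, 17)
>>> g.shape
(3, 3, 17, 17)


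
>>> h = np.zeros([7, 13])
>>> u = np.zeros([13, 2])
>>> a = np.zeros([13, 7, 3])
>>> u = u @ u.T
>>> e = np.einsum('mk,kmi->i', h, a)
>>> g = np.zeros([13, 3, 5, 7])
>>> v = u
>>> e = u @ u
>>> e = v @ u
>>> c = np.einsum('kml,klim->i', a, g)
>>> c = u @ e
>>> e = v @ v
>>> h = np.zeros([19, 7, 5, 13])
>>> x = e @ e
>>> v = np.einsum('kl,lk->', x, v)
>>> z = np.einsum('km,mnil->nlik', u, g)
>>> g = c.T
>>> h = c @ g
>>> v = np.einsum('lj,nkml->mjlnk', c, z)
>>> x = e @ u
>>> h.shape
(13, 13)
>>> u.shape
(13, 13)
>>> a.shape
(13, 7, 3)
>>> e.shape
(13, 13)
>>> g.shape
(13, 13)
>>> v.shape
(5, 13, 13, 3, 7)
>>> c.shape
(13, 13)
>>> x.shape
(13, 13)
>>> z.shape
(3, 7, 5, 13)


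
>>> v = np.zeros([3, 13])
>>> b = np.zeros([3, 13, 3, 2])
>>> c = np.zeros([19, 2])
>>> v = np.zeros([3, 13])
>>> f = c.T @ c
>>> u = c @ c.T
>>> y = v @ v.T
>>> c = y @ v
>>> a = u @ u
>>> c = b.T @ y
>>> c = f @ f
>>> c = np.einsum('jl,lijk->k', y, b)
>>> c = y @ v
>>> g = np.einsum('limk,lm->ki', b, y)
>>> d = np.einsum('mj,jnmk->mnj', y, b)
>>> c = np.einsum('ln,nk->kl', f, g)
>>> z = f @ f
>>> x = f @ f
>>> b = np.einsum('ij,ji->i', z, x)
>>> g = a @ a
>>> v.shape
(3, 13)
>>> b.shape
(2,)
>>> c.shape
(13, 2)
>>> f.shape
(2, 2)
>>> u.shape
(19, 19)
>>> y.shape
(3, 3)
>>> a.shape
(19, 19)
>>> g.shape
(19, 19)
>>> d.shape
(3, 13, 3)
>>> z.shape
(2, 2)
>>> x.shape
(2, 2)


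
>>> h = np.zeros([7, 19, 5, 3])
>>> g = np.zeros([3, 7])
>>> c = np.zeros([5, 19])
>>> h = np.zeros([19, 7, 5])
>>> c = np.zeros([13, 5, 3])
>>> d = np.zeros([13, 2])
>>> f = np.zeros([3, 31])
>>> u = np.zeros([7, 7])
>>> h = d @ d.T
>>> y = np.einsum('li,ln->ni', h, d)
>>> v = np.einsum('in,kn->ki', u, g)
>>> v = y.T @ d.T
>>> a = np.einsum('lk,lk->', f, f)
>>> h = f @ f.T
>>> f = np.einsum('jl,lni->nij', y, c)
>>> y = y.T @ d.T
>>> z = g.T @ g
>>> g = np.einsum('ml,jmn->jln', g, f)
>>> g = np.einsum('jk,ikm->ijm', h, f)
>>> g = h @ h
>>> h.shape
(3, 3)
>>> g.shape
(3, 3)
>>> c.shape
(13, 5, 3)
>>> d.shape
(13, 2)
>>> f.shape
(5, 3, 2)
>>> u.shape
(7, 7)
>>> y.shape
(13, 13)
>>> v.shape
(13, 13)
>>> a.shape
()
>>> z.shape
(7, 7)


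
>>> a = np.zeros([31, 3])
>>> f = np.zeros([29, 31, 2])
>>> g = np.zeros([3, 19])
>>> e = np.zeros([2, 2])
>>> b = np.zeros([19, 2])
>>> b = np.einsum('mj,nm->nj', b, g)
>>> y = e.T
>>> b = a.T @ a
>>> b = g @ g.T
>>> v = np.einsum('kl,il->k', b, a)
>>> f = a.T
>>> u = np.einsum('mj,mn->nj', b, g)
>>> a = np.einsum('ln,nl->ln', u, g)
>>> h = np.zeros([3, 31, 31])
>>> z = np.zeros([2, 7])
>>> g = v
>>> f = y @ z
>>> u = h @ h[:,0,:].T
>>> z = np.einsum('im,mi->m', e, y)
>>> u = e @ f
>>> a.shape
(19, 3)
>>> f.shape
(2, 7)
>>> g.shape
(3,)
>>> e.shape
(2, 2)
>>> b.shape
(3, 3)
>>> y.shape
(2, 2)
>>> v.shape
(3,)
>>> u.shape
(2, 7)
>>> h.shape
(3, 31, 31)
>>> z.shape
(2,)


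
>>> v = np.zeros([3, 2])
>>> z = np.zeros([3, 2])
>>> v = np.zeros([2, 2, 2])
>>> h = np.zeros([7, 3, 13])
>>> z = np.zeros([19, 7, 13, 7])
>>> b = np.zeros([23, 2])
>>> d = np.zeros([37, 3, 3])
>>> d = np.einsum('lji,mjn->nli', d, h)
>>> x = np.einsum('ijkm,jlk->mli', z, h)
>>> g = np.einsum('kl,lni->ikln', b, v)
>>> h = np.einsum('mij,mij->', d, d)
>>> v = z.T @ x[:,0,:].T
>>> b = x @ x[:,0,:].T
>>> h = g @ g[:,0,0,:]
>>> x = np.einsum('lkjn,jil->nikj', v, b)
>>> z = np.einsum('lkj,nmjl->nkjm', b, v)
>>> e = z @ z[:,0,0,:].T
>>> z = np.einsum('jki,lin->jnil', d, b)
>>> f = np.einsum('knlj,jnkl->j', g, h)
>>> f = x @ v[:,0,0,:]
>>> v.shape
(7, 13, 7, 7)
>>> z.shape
(13, 7, 3, 7)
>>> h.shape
(2, 23, 2, 2)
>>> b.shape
(7, 3, 7)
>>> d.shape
(13, 37, 3)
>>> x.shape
(7, 3, 13, 7)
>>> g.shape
(2, 23, 2, 2)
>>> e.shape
(7, 3, 7, 7)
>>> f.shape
(7, 3, 13, 7)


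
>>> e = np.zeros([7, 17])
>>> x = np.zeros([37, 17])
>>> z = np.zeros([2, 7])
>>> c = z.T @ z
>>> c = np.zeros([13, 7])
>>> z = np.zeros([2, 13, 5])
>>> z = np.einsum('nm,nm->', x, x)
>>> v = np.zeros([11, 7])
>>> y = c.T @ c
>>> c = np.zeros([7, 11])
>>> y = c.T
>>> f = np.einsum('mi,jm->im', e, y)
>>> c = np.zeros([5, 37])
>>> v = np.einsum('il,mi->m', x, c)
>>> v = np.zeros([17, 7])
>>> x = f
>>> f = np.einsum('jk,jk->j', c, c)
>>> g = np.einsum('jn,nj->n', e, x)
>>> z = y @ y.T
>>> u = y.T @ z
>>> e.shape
(7, 17)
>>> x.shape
(17, 7)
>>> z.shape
(11, 11)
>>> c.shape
(5, 37)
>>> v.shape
(17, 7)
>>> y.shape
(11, 7)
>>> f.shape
(5,)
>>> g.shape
(17,)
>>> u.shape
(7, 11)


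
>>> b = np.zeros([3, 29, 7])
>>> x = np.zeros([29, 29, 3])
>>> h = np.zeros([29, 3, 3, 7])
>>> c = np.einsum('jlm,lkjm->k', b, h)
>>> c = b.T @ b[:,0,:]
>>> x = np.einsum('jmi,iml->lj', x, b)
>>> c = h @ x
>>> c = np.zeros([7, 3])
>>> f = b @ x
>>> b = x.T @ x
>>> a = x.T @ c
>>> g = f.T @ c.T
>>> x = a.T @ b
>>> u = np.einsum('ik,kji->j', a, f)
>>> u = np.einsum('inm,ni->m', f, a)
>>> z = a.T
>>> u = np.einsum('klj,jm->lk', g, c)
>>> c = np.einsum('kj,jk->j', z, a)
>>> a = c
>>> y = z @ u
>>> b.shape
(29, 29)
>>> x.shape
(3, 29)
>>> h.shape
(29, 3, 3, 7)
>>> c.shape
(29,)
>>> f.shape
(3, 29, 29)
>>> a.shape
(29,)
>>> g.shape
(29, 29, 7)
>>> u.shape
(29, 29)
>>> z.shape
(3, 29)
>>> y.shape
(3, 29)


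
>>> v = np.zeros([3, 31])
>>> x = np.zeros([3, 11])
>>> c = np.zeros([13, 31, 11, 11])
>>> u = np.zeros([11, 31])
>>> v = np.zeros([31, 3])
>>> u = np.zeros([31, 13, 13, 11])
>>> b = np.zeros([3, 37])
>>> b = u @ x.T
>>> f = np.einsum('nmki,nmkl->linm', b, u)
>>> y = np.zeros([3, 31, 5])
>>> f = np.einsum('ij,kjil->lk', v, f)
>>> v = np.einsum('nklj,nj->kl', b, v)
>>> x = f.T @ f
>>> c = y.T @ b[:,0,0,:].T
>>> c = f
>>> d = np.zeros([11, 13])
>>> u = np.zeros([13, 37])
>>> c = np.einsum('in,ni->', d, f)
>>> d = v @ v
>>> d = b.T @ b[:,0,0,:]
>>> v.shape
(13, 13)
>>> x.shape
(11, 11)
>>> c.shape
()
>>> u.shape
(13, 37)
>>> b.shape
(31, 13, 13, 3)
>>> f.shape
(13, 11)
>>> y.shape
(3, 31, 5)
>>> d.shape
(3, 13, 13, 3)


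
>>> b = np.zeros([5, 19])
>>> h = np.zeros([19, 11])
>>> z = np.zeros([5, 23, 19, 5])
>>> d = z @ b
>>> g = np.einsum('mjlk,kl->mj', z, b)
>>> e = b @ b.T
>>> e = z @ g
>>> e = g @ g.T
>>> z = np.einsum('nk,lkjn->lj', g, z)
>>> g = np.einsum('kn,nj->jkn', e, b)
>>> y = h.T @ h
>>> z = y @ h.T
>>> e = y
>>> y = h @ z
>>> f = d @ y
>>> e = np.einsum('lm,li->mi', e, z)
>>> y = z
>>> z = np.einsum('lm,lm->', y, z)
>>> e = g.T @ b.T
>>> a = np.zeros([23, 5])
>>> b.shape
(5, 19)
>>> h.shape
(19, 11)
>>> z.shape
()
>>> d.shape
(5, 23, 19, 19)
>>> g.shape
(19, 5, 5)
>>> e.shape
(5, 5, 5)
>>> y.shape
(11, 19)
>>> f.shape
(5, 23, 19, 19)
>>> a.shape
(23, 5)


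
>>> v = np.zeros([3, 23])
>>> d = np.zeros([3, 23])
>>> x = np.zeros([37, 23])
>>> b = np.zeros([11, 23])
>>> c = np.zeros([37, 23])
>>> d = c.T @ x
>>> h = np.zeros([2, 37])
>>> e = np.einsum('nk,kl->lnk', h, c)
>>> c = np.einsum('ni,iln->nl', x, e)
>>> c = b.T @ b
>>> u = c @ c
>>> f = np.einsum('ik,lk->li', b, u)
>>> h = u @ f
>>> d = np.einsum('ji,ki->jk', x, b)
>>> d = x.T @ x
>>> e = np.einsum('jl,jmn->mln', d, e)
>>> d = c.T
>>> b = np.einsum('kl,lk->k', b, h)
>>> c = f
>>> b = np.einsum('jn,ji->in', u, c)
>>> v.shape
(3, 23)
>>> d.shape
(23, 23)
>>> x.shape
(37, 23)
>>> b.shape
(11, 23)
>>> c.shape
(23, 11)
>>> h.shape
(23, 11)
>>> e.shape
(2, 23, 37)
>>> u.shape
(23, 23)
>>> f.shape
(23, 11)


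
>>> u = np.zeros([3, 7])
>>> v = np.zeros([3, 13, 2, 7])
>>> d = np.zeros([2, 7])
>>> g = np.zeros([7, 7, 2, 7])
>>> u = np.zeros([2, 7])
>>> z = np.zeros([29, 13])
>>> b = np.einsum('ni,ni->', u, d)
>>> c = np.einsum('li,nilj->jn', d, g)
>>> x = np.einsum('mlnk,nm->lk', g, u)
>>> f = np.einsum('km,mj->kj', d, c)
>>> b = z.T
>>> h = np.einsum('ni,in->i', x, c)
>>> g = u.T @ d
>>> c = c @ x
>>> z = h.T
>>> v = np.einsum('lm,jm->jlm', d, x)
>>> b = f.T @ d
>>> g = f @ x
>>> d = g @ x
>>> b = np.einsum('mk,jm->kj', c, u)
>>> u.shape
(2, 7)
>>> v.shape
(7, 2, 7)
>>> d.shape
(2, 7)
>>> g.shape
(2, 7)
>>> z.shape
(7,)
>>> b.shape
(7, 2)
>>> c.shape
(7, 7)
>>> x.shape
(7, 7)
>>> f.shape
(2, 7)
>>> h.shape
(7,)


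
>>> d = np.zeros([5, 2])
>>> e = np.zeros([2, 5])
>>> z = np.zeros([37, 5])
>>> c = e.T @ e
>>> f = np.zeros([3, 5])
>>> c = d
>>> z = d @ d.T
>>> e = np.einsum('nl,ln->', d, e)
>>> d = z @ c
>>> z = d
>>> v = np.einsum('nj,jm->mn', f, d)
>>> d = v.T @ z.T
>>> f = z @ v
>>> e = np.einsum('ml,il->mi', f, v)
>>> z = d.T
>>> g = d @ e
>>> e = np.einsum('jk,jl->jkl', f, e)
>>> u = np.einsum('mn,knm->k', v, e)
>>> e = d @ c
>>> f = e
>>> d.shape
(3, 5)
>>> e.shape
(3, 2)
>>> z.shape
(5, 3)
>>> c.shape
(5, 2)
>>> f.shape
(3, 2)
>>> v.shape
(2, 3)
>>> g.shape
(3, 2)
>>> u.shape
(5,)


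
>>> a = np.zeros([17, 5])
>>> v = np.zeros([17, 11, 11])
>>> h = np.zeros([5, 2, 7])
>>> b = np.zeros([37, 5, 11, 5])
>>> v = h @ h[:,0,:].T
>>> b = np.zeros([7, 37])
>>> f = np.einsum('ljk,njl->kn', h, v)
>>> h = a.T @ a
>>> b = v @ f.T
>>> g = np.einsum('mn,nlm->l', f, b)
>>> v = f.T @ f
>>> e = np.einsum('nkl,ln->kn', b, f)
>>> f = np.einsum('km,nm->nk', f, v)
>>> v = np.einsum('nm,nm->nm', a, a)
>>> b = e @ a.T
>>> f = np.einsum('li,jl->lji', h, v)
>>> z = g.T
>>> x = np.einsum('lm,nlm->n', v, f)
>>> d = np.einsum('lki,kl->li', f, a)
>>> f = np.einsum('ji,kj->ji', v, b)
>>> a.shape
(17, 5)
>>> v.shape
(17, 5)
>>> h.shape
(5, 5)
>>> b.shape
(2, 17)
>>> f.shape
(17, 5)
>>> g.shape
(2,)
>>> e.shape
(2, 5)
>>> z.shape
(2,)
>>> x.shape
(5,)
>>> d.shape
(5, 5)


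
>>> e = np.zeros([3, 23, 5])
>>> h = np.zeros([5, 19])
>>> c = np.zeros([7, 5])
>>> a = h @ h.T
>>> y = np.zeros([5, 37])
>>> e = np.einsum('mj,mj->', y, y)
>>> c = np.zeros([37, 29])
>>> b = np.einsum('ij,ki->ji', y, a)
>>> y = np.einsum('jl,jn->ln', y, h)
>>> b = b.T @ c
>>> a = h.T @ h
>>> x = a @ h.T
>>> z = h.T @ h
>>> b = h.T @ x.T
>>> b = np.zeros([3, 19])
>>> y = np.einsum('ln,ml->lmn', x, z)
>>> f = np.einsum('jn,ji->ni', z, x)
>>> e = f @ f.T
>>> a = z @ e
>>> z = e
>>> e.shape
(19, 19)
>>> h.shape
(5, 19)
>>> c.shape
(37, 29)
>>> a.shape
(19, 19)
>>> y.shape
(19, 19, 5)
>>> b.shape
(3, 19)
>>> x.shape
(19, 5)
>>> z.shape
(19, 19)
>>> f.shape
(19, 5)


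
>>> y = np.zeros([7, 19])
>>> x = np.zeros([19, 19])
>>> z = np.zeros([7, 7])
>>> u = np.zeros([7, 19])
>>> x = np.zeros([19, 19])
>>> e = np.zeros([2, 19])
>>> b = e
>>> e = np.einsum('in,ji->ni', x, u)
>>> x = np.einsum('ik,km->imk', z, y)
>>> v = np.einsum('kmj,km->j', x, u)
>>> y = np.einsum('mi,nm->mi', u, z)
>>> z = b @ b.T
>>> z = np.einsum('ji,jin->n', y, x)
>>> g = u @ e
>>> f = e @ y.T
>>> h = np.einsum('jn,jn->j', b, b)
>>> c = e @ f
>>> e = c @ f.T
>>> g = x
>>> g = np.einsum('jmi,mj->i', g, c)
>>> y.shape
(7, 19)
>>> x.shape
(7, 19, 7)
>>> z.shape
(7,)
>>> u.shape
(7, 19)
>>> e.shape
(19, 19)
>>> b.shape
(2, 19)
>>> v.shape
(7,)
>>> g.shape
(7,)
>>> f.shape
(19, 7)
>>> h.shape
(2,)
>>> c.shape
(19, 7)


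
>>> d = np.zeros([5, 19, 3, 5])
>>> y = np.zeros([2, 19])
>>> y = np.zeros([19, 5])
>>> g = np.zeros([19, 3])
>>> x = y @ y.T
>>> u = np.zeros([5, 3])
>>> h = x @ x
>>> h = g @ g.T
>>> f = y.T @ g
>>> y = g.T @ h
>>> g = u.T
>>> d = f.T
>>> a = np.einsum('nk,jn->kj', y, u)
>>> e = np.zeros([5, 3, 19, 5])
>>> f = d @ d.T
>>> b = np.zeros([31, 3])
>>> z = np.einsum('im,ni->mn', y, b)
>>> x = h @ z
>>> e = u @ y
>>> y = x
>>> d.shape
(3, 5)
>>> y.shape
(19, 31)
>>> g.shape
(3, 5)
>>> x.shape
(19, 31)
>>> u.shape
(5, 3)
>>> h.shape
(19, 19)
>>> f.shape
(3, 3)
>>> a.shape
(19, 5)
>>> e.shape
(5, 19)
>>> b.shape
(31, 3)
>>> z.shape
(19, 31)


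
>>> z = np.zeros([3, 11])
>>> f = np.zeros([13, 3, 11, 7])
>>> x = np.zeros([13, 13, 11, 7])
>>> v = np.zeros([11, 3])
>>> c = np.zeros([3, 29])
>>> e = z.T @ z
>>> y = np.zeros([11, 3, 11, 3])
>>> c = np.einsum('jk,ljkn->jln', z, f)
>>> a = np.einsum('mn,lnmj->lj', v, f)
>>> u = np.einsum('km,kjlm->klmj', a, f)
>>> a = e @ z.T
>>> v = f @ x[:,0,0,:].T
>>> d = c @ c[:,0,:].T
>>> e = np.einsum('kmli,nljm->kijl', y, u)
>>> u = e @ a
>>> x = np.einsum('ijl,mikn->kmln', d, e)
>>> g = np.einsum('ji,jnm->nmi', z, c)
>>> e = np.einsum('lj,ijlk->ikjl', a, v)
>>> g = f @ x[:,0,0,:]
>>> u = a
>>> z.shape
(3, 11)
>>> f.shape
(13, 3, 11, 7)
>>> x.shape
(7, 11, 3, 11)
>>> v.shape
(13, 3, 11, 13)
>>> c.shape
(3, 13, 7)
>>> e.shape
(13, 13, 3, 11)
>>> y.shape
(11, 3, 11, 3)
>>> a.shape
(11, 3)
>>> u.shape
(11, 3)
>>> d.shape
(3, 13, 3)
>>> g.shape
(13, 3, 11, 11)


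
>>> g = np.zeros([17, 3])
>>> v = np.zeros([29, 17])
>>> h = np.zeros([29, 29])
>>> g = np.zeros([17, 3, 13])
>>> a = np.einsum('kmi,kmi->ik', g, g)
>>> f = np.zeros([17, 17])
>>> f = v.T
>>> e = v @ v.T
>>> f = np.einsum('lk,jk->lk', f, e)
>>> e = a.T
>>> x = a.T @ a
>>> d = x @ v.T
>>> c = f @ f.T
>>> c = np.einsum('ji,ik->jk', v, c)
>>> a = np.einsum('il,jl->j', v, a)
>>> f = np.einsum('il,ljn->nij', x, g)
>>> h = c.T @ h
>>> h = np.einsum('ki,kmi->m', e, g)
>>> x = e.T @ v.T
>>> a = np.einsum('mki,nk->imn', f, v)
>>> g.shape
(17, 3, 13)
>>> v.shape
(29, 17)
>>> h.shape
(3,)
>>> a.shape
(3, 13, 29)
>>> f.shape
(13, 17, 3)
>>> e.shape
(17, 13)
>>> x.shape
(13, 29)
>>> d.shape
(17, 29)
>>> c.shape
(29, 17)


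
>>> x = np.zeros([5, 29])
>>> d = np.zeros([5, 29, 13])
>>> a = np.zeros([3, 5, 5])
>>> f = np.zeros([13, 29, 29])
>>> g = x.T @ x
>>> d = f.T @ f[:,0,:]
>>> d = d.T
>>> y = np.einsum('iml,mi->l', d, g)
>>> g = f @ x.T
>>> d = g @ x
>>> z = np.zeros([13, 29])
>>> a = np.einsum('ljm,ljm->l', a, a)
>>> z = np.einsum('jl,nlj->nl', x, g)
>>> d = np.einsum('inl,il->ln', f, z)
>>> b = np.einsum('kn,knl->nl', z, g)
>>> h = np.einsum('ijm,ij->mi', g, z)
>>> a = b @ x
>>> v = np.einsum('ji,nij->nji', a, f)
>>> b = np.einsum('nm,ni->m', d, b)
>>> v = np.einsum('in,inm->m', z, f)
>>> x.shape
(5, 29)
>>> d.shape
(29, 29)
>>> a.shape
(29, 29)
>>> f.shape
(13, 29, 29)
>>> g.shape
(13, 29, 5)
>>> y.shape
(29,)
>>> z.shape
(13, 29)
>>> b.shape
(29,)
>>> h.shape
(5, 13)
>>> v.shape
(29,)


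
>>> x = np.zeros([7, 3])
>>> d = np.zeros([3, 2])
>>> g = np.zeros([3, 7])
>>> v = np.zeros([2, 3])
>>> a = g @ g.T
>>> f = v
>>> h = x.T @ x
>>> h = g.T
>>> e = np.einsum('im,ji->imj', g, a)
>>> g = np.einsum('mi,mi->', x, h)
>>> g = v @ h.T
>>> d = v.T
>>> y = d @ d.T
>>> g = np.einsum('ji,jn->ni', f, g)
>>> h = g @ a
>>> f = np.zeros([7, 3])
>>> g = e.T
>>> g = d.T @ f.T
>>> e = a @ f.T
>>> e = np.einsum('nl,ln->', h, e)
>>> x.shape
(7, 3)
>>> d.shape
(3, 2)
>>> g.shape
(2, 7)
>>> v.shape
(2, 3)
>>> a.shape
(3, 3)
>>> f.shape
(7, 3)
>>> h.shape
(7, 3)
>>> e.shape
()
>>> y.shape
(3, 3)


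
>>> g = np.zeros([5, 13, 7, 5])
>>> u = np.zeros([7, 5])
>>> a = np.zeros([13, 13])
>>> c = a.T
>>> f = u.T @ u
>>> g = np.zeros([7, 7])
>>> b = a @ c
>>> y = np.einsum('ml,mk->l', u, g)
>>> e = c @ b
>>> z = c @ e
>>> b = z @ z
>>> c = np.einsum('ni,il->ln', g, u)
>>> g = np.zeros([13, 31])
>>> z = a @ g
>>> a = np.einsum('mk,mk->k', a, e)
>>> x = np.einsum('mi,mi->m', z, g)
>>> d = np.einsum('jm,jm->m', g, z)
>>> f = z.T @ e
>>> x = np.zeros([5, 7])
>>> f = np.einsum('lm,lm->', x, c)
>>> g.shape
(13, 31)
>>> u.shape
(7, 5)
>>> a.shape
(13,)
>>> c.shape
(5, 7)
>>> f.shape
()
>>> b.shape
(13, 13)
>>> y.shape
(5,)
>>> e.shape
(13, 13)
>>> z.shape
(13, 31)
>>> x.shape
(5, 7)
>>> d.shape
(31,)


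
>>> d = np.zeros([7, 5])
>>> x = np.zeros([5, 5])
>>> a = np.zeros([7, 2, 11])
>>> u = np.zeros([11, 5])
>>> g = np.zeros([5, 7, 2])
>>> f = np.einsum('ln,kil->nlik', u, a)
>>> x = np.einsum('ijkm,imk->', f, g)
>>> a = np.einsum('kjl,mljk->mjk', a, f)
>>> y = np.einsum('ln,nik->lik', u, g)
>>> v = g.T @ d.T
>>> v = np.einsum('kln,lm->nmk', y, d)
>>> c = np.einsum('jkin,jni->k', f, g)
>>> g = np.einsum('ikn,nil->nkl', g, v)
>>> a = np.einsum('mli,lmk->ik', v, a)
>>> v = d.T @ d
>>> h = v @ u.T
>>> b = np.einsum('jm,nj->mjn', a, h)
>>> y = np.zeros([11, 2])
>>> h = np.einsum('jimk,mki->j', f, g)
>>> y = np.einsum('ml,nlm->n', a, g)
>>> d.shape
(7, 5)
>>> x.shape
()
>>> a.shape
(11, 7)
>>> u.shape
(11, 5)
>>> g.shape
(2, 7, 11)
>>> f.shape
(5, 11, 2, 7)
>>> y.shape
(2,)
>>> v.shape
(5, 5)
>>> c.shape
(11,)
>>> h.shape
(5,)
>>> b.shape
(7, 11, 5)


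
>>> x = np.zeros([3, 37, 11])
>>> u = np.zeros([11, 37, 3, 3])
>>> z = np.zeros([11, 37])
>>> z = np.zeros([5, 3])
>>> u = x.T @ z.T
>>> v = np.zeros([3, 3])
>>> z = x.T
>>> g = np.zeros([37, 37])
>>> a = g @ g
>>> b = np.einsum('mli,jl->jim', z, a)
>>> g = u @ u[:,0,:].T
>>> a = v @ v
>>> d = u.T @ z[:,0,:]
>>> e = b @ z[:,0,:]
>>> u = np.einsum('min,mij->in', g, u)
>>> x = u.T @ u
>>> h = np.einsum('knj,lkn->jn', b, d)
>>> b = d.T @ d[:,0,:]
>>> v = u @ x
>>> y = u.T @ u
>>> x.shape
(11, 11)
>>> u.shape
(37, 11)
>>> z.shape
(11, 37, 3)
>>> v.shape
(37, 11)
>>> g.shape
(11, 37, 11)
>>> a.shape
(3, 3)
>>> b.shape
(3, 37, 3)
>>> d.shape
(5, 37, 3)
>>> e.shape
(37, 3, 3)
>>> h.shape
(11, 3)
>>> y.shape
(11, 11)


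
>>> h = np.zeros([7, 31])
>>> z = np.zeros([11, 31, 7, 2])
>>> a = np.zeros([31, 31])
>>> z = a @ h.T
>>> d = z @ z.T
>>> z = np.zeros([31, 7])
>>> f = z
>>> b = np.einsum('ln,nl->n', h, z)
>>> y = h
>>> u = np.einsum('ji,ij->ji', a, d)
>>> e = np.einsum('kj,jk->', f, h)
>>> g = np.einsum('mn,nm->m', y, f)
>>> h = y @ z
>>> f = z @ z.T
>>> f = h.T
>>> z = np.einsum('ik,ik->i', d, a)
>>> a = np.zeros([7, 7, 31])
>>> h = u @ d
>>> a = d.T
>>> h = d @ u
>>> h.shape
(31, 31)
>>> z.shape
(31,)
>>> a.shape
(31, 31)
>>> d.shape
(31, 31)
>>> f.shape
(7, 7)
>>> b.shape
(31,)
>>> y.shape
(7, 31)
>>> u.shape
(31, 31)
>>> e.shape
()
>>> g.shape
(7,)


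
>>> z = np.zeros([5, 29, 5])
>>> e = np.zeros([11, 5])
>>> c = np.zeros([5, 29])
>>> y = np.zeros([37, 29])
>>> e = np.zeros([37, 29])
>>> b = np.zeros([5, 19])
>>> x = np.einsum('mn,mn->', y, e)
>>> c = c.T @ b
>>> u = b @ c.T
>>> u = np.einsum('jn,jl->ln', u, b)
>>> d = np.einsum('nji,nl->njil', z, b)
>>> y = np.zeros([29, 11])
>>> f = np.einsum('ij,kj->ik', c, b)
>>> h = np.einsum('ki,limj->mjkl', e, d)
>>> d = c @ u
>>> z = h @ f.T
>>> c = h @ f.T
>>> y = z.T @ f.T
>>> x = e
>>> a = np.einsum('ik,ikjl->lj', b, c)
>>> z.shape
(5, 19, 37, 29)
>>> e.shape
(37, 29)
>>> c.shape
(5, 19, 37, 29)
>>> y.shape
(29, 37, 19, 29)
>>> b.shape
(5, 19)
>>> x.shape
(37, 29)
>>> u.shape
(19, 29)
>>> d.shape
(29, 29)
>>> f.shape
(29, 5)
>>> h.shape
(5, 19, 37, 5)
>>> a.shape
(29, 37)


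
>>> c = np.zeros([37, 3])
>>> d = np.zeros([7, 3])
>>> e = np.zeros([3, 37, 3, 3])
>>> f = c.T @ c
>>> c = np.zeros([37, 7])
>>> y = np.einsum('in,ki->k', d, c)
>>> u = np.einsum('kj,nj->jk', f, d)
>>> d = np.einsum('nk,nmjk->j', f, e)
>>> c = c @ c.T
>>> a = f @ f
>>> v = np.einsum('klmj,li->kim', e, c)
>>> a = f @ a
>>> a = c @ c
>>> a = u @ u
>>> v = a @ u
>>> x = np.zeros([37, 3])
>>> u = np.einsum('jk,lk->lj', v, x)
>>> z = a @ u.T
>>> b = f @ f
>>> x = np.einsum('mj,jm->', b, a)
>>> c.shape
(37, 37)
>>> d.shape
(3,)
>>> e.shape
(3, 37, 3, 3)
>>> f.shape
(3, 3)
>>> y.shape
(37,)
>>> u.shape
(37, 3)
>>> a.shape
(3, 3)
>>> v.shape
(3, 3)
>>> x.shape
()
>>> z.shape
(3, 37)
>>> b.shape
(3, 3)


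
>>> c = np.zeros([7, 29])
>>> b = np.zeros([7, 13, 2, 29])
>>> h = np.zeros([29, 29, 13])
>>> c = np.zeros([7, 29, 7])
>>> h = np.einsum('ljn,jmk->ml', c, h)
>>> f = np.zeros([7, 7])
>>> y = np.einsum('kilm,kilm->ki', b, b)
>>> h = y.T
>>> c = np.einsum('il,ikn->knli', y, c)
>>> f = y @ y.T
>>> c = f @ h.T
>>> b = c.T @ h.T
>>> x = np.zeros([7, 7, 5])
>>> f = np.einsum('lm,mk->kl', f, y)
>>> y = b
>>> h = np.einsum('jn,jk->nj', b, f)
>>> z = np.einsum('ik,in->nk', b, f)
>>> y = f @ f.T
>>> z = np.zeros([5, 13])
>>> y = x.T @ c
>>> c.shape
(7, 13)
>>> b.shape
(13, 13)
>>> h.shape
(13, 13)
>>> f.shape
(13, 7)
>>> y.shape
(5, 7, 13)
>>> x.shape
(7, 7, 5)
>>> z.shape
(5, 13)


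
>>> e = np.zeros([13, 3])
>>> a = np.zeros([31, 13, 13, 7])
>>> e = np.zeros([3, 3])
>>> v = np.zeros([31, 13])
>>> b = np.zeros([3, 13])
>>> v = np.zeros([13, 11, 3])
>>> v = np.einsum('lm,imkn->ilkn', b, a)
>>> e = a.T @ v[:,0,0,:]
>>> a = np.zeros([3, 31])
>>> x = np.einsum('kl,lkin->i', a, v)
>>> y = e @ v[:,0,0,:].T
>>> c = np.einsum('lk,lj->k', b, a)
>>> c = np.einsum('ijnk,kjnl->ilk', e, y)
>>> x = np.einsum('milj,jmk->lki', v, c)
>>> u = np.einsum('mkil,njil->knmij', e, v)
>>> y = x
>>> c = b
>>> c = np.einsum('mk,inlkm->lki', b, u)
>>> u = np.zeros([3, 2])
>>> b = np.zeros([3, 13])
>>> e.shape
(7, 13, 13, 7)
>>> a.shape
(3, 31)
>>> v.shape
(31, 3, 13, 7)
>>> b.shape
(3, 13)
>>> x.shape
(13, 7, 3)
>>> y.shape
(13, 7, 3)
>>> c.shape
(7, 13, 13)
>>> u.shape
(3, 2)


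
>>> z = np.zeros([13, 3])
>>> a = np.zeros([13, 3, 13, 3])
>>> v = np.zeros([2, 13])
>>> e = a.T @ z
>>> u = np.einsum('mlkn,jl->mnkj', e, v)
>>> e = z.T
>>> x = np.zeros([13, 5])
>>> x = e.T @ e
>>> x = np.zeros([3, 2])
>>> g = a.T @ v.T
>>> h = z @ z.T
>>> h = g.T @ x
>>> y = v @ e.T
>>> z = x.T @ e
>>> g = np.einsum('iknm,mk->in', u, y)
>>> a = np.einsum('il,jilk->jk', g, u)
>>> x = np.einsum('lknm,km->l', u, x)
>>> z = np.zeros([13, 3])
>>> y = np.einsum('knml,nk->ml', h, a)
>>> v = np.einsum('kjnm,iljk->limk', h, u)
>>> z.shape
(13, 3)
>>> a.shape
(3, 2)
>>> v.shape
(3, 3, 2, 2)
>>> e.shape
(3, 13)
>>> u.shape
(3, 3, 3, 2)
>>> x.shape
(3,)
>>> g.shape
(3, 3)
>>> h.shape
(2, 3, 13, 2)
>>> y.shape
(13, 2)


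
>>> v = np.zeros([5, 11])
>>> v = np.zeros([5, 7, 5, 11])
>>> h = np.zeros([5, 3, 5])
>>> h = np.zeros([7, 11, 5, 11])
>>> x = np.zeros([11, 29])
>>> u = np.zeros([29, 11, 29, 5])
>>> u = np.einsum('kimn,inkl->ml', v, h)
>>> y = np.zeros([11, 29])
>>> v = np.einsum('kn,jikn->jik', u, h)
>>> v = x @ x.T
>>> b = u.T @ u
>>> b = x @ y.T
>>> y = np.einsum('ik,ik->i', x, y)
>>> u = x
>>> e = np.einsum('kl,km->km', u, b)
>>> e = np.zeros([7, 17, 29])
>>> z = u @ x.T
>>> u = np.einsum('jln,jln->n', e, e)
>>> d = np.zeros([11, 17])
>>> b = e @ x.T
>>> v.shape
(11, 11)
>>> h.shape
(7, 11, 5, 11)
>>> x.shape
(11, 29)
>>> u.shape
(29,)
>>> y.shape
(11,)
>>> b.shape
(7, 17, 11)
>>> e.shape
(7, 17, 29)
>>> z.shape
(11, 11)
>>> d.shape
(11, 17)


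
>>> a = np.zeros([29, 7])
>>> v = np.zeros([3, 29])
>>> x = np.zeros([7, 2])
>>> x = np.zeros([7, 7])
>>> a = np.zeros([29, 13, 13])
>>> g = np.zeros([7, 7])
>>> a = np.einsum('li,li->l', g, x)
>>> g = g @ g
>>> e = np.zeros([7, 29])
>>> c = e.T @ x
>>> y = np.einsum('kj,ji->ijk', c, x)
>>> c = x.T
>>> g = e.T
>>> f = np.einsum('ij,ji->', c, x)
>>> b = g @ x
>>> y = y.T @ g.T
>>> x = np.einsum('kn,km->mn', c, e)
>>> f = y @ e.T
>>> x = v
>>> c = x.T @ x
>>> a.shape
(7,)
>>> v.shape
(3, 29)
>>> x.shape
(3, 29)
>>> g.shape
(29, 7)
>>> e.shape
(7, 29)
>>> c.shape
(29, 29)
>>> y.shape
(29, 7, 29)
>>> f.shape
(29, 7, 7)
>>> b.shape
(29, 7)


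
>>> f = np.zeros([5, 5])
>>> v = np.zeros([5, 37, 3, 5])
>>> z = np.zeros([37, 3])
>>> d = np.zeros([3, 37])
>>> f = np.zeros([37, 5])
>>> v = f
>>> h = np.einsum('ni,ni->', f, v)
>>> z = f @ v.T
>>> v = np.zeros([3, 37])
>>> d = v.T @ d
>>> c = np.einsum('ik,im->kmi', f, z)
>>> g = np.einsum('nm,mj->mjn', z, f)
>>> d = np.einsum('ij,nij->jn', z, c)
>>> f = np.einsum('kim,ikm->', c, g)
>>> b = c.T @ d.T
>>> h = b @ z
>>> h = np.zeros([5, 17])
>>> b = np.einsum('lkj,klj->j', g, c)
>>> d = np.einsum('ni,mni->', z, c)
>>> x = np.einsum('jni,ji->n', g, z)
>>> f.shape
()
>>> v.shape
(3, 37)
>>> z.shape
(37, 37)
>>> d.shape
()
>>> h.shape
(5, 17)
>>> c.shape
(5, 37, 37)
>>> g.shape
(37, 5, 37)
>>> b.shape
(37,)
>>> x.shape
(5,)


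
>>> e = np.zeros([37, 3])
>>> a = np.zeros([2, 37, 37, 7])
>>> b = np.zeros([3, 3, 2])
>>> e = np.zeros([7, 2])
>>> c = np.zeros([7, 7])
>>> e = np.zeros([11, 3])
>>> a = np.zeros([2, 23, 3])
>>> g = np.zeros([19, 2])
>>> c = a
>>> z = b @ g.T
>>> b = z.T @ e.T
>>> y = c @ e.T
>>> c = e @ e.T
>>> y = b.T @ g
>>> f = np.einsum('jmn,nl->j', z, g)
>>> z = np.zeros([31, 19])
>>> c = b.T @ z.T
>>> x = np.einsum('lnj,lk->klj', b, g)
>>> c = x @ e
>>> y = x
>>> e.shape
(11, 3)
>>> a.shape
(2, 23, 3)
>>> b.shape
(19, 3, 11)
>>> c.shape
(2, 19, 3)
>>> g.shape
(19, 2)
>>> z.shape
(31, 19)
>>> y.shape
(2, 19, 11)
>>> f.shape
(3,)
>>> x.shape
(2, 19, 11)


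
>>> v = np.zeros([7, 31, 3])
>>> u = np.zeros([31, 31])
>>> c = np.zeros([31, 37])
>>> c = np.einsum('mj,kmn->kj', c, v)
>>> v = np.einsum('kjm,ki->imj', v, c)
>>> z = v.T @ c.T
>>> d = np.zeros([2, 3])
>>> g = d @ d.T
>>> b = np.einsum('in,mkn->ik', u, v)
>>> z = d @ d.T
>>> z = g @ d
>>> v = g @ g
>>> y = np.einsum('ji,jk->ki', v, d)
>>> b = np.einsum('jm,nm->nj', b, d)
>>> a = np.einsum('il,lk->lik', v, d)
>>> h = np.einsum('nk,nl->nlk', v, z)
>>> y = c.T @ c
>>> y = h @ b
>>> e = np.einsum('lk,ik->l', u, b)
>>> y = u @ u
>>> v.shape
(2, 2)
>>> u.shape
(31, 31)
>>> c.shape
(7, 37)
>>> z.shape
(2, 3)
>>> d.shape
(2, 3)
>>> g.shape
(2, 2)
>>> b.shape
(2, 31)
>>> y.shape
(31, 31)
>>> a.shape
(2, 2, 3)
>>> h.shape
(2, 3, 2)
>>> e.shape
(31,)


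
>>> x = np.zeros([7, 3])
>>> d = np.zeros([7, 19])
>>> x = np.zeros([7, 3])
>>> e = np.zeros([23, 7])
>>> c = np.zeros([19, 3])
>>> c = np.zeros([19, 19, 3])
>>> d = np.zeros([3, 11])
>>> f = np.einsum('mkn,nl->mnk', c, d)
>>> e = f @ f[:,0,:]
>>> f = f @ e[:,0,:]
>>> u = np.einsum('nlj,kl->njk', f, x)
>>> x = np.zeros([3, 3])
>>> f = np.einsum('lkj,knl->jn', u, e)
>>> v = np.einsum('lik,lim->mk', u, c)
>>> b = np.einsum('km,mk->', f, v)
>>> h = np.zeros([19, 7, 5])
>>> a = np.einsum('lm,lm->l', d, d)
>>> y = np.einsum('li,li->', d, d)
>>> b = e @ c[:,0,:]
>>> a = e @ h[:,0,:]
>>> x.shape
(3, 3)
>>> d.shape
(3, 11)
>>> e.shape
(19, 3, 19)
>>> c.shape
(19, 19, 3)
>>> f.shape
(7, 3)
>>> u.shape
(19, 19, 7)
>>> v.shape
(3, 7)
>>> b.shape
(19, 3, 3)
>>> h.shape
(19, 7, 5)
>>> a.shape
(19, 3, 5)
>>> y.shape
()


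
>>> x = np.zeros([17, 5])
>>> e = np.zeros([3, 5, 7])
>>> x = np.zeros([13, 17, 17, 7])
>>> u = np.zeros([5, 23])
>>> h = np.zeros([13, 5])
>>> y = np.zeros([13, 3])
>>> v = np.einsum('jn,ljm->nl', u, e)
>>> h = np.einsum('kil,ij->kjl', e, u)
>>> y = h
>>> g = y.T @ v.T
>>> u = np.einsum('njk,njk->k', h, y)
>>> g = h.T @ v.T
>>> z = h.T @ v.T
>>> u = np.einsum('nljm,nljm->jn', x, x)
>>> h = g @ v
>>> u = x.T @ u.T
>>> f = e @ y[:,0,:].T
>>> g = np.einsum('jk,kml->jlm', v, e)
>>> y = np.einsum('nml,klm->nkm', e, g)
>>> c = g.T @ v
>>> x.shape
(13, 17, 17, 7)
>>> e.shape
(3, 5, 7)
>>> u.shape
(7, 17, 17, 17)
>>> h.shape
(7, 23, 3)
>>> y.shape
(3, 23, 5)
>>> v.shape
(23, 3)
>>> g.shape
(23, 7, 5)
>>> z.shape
(7, 23, 23)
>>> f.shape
(3, 5, 3)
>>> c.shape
(5, 7, 3)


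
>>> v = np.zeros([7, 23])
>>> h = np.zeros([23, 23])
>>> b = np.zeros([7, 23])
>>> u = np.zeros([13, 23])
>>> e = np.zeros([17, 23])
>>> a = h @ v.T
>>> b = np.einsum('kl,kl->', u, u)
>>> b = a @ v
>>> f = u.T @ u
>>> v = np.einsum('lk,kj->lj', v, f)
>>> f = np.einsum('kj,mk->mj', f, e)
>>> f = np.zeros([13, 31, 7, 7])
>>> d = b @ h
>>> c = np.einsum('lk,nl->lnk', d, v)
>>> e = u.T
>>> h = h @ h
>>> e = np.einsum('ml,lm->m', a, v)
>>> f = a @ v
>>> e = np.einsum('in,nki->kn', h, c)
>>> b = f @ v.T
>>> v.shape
(7, 23)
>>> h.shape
(23, 23)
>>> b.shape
(23, 7)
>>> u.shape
(13, 23)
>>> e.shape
(7, 23)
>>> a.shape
(23, 7)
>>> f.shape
(23, 23)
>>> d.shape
(23, 23)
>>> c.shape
(23, 7, 23)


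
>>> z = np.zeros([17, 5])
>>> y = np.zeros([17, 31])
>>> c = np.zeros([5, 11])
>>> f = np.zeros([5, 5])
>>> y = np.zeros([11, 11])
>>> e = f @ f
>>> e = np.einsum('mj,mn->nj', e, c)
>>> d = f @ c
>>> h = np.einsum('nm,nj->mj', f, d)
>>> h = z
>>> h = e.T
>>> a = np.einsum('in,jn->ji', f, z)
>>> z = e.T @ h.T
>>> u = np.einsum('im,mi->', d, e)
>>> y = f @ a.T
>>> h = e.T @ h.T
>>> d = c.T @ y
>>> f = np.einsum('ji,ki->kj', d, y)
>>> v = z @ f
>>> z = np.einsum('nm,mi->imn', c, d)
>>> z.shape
(17, 11, 5)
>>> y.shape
(5, 17)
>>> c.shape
(5, 11)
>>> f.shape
(5, 11)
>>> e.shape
(11, 5)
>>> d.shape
(11, 17)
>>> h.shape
(5, 5)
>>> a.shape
(17, 5)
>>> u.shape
()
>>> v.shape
(5, 11)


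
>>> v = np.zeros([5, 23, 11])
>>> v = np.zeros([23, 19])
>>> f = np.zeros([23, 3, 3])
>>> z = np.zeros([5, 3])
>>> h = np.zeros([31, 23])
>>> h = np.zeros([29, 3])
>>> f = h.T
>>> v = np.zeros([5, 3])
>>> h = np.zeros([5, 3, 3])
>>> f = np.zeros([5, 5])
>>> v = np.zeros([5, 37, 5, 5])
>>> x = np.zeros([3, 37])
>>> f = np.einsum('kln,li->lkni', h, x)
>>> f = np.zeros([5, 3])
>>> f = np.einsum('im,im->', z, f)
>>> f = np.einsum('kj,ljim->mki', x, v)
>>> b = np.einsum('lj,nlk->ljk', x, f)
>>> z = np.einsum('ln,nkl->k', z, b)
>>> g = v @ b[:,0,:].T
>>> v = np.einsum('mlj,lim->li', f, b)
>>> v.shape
(3, 37)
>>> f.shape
(5, 3, 5)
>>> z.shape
(37,)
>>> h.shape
(5, 3, 3)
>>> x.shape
(3, 37)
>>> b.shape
(3, 37, 5)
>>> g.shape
(5, 37, 5, 3)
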